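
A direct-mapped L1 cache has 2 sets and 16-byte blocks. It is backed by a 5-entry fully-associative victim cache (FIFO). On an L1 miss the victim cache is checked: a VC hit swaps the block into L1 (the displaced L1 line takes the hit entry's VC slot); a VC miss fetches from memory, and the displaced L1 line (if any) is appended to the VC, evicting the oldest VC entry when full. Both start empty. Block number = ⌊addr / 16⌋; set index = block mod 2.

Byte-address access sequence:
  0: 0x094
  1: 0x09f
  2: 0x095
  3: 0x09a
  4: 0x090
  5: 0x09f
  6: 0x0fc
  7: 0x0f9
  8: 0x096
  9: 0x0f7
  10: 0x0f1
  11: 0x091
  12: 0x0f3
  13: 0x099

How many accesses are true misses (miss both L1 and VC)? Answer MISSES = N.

0: 0x94 (blk 9, set 1) → MISS  vc=[]
1: 0x9f (blk 9, set 1) → L1-HIT  vc=[]
2: 0x95 (blk 9, set 1) → L1-HIT  vc=[]
3: 0x9a (blk 9, set 1) → L1-HIT  vc=[]
4: 0x90 (blk 9, set 1) → L1-HIT  vc=[]
5: 0x9f (blk 9, set 1) → L1-HIT  vc=[]
6: 0xfc (blk 15, set 1) → MISS  vc=[9]
7: 0xf9 (blk 15, set 1) → L1-HIT  vc=[9]
8: 0x96 (blk 9, set 1) → VC-HIT  vc=[15]
9: 0xf7 (blk 15, set 1) → VC-HIT  vc=[9]
10: 0xf1 (blk 15, set 1) → L1-HIT  vc=[9]
11: 0x91 (blk 9, set 1) → VC-HIT  vc=[15]
12: 0xf3 (blk 15, set 1) → VC-HIT  vc=[9]
13: 0x99 (blk 9, set 1) → VC-HIT  vc=[15]

MISSES = 2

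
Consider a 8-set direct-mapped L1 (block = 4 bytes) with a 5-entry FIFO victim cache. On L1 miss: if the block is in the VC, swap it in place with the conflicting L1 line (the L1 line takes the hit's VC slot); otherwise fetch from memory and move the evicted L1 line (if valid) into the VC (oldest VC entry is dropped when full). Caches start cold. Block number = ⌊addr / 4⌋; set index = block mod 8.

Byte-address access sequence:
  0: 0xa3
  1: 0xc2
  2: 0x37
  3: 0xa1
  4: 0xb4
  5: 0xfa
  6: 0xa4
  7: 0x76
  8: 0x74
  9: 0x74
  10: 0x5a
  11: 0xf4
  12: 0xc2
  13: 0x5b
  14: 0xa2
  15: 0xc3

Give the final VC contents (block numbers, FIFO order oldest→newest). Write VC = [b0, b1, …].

#0 0xa3→b40/s0 MISS; vc=[]
#1 0xc2→b48/s0 MISS; vc=[40]
#2 0x37→b13/s5 MISS; vc=[40]
#3 0xa1→b40/s0 VC-HIT; vc=[48]
#4 0xb4→b45/s5 MISS; vc=[48,13]
#5 0xfa→b62/s6 MISS; vc=[48,13]
#6 0xa4→b41/s1 MISS; vc=[48,13]
#7 0x76→b29/s5 MISS; vc=[48,13,45]
#8 0x74→b29/s5 L1-HIT; vc=[48,13,45]
#9 0x74→b29/s5 L1-HIT; vc=[48,13,45]
#10 0x5a→b22/s6 MISS; vc=[48,13,45,62]
#11 0xf4→b61/s5 MISS; vc=[48,13,45,62,29]
#12 0xc2→b48/s0 VC-HIT; vc=[40,13,45,62,29]
#13 0x5b→b22/s6 L1-HIT; vc=[40,13,45,62,29]
#14 0xa2→b40/s0 VC-HIT; vc=[48,13,45,62,29]
#15 0xc3→b48/s0 VC-HIT; vc=[40,13,45,62,29]

VC = [40, 13, 45, 62, 29]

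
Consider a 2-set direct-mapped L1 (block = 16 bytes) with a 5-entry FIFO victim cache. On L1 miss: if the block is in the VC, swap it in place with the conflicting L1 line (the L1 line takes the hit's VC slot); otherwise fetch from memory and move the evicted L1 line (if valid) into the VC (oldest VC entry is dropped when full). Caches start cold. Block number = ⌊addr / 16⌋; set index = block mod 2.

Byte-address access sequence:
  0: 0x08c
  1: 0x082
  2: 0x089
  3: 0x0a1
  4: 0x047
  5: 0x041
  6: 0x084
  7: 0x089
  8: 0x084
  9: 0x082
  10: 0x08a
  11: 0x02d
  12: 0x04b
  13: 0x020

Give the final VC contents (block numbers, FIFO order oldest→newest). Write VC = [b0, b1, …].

#0 0x8c→b8/s0 MISS; vc=[]
#1 0x82→b8/s0 L1-HIT; vc=[]
#2 0x89→b8/s0 L1-HIT; vc=[]
#3 0xa1→b10/s0 MISS; vc=[8]
#4 0x47→b4/s0 MISS; vc=[8,10]
#5 0x41→b4/s0 L1-HIT; vc=[8,10]
#6 0x84→b8/s0 VC-HIT; vc=[4,10]
#7 0x89→b8/s0 L1-HIT; vc=[4,10]
#8 0x84→b8/s0 L1-HIT; vc=[4,10]
#9 0x82→b8/s0 L1-HIT; vc=[4,10]
#10 0x8a→b8/s0 L1-HIT; vc=[4,10]
#11 0x2d→b2/s0 MISS; vc=[4,10,8]
#12 0x4b→b4/s0 VC-HIT; vc=[2,10,8]
#13 0x20→b2/s0 VC-HIT; vc=[4,10,8]

VC = [4, 10, 8]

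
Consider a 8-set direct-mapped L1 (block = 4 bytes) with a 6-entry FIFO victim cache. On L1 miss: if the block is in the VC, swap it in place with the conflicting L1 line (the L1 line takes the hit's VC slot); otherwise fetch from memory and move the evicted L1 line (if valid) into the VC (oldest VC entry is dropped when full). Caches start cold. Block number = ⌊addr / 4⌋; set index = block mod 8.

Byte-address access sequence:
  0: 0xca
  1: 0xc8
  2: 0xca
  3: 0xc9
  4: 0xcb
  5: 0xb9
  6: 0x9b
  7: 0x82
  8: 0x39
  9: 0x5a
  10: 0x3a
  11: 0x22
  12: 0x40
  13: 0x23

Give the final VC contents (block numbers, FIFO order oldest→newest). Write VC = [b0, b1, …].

VC = [46, 38, 22, 32, 16]

  [0] addr=0xca blk=50 s=2: MISS | VC []
  [1] addr=0xc8 blk=50 s=2: L1-HIT | VC []
  [2] addr=0xca blk=50 s=2: L1-HIT | VC []
  [3] addr=0xc9 blk=50 s=2: L1-HIT | VC []
  [4] addr=0xcb blk=50 s=2: L1-HIT | VC []
  [5] addr=0xb9 blk=46 s=6: MISS | VC []
  [6] addr=0x9b blk=38 s=6: MISS | VC [46]
  [7] addr=0x82 blk=32 s=0: MISS | VC [46]
  [8] addr=0x39 blk=14 s=6: MISS | VC [46, 38]
  [9] addr=0x5a blk=22 s=6: MISS | VC [46, 38, 14]
  [10] addr=0x3a blk=14 s=6: VC-HIT | VC [46, 38, 22]
  [11] addr=0x22 blk=8 s=0: MISS | VC [46, 38, 22, 32]
  [12] addr=0x40 blk=16 s=0: MISS | VC [46, 38, 22, 32, 8]
  [13] addr=0x23 blk=8 s=0: VC-HIT | VC [46, 38, 22, 32, 16]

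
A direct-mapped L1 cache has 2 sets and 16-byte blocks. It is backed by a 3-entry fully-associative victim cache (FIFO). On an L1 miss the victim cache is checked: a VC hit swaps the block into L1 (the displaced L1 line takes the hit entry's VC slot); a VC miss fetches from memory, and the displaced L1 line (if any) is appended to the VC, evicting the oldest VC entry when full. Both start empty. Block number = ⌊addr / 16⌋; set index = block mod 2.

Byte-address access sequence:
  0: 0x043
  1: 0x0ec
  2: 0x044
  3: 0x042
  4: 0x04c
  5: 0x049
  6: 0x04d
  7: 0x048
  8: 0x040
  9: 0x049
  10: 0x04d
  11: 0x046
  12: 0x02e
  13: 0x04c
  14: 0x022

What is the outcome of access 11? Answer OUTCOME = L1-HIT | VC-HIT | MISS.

0: 0x43 (blk 4, set 0) → MISS  vc=[]
1: 0xec (blk 14, set 0) → MISS  vc=[4]
2: 0x44 (blk 4, set 0) → VC-HIT  vc=[14]
3: 0x42 (blk 4, set 0) → L1-HIT  vc=[14]
4: 0x4c (blk 4, set 0) → L1-HIT  vc=[14]
5: 0x49 (blk 4, set 0) → L1-HIT  vc=[14]
6: 0x4d (blk 4, set 0) → L1-HIT  vc=[14]
7: 0x48 (blk 4, set 0) → L1-HIT  vc=[14]
8: 0x40 (blk 4, set 0) → L1-HIT  vc=[14]
9: 0x49 (blk 4, set 0) → L1-HIT  vc=[14]
10: 0x4d (blk 4, set 0) → L1-HIT  vc=[14]
11: 0x46 (blk 4, set 0) → L1-HIT  vc=[14]
12: 0x2e (blk 2, set 0) → MISS  vc=[14, 4]
13: 0x4c (blk 4, set 0) → VC-HIT  vc=[14, 2]
14: 0x22 (blk 2, set 0) → VC-HIT  vc=[14, 4]

OUTCOME = L1-HIT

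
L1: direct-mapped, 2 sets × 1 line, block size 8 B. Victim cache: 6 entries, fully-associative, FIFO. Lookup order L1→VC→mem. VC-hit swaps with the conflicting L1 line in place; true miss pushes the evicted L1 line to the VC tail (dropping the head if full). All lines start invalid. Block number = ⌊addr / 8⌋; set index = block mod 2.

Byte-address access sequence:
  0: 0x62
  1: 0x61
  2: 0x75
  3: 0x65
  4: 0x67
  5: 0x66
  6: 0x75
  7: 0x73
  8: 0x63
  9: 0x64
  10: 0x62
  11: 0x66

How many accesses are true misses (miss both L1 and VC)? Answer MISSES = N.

0: 0x62 (blk 12, set 0) → MISS  vc=[]
1: 0x61 (blk 12, set 0) → L1-HIT  vc=[]
2: 0x75 (blk 14, set 0) → MISS  vc=[12]
3: 0x65 (blk 12, set 0) → VC-HIT  vc=[14]
4: 0x67 (blk 12, set 0) → L1-HIT  vc=[14]
5: 0x66 (blk 12, set 0) → L1-HIT  vc=[14]
6: 0x75 (blk 14, set 0) → VC-HIT  vc=[12]
7: 0x73 (blk 14, set 0) → L1-HIT  vc=[12]
8: 0x63 (blk 12, set 0) → VC-HIT  vc=[14]
9: 0x64 (blk 12, set 0) → L1-HIT  vc=[14]
10: 0x62 (blk 12, set 0) → L1-HIT  vc=[14]
11: 0x66 (blk 12, set 0) → L1-HIT  vc=[14]

MISSES = 2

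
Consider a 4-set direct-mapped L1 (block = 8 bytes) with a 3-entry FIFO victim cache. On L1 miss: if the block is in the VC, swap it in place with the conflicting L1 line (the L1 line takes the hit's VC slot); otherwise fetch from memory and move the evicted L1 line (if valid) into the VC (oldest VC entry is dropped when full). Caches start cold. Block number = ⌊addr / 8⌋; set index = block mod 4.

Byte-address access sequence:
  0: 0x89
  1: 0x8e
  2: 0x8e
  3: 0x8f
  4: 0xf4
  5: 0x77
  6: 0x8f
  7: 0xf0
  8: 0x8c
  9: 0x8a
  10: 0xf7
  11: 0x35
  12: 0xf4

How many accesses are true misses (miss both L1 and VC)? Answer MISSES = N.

MISSES = 4

0: 0x89 (blk 17, set 1) → MISS  vc=[]
1: 0x8e (blk 17, set 1) → L1-HIT  vc=[]
2: 0x8e (blk 17, set 1) → L1-HIT  vc=[]
3: 0x8f (blk 17, set 1) → L1-HIT  vc=[]
4: 0xf4 (blk 30, set 2) → MISS  vc=[]
5: 0x77 (blk 14, set 2) → MISS  vc=[30]
6: 0x8f (blk 17, set 1) → L1-HIT  vc=[30]
7: 0xf0 (blk 30, set 2) → VC-HIT  vc=[14]
8: 0x8c (blk 17, set 1) → L1-HIT  vc=[14]
9: 0x8a (blk 17, set 1) → L1-HIT  vc=[14]
10: 0xf7 (blk 30, set 2) → L1-HIT  vc=[14]
11: 0x35 (blk 6, set 2) → MISS  vc=[14, 30]
12: 0xf4 (blk 30, set 2) → VC-HIT  vc=[14, 6]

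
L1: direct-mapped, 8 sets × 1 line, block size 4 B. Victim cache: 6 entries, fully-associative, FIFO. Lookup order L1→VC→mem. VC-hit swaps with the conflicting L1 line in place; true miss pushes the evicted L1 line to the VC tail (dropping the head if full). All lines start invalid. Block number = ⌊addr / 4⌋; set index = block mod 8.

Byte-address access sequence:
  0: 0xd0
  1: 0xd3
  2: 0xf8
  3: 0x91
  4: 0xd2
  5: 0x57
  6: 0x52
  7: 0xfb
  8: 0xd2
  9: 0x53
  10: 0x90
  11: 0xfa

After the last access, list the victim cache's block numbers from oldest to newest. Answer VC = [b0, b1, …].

#0 0xd0→b52/s4 MISS; vc=[]
#1 0xd3→b52/s4 L1-HIT; vc=[]
#2 0xf8→b62/s6 MISS; vc=[]
#3 0x91→b36/s4 MISS; vc=[52]
#4 0xd2→b52/s4 VC-HIT; vc=[36]
#5 0x57→b21/s5 MISS; vc=[36]
#6 0x52→b20/s4 MISS; vc=[36,52]
#7 0xfb→b62/s6 L1-HIT; vc=[36,52]
#8 0xd2→b52/s4 VC-HIT; vc=[36,20]
#9 0x53→b20/s4 VC-HIT; vc=[36,52]
#10 0x90→b36/s4 VC-HIT; vc=[20,52]
#11 0xfa→b62/s6 L1-HIT; vc=[20,52]

VC = [20, 52]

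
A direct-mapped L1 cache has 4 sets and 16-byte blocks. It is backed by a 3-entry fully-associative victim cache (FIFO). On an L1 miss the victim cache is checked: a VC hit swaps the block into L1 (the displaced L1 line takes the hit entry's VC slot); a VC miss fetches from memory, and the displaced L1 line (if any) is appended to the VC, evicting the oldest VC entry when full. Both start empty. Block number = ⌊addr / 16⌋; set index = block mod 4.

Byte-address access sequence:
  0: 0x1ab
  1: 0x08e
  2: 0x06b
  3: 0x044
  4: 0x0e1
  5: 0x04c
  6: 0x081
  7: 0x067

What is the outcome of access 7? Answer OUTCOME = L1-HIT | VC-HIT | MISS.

  [0] addr=0x1ab blk=26 s=2: MISS | VC []
  [1] addr=0x8e blk=8 s=0: MISS | VC []
  [2] addr=0x6b blk=6 s=2: MISS | VC [26]
  [3] addr=0x44 blk=4 s=0: MISS | VC [26, 8]
  [4] addr=0xe1 blk=14 s=2: MISS | VC [26, 8, 6]
  [5] addr=0x4c blk=4 s=0: L1-HIT | VC [26, 8, 6]
  [6] addr=0x81 blk=8 s=0: VC-HIT | VC [26, 4, 6]
  [7] addr=0x67 blk=6 s=2: VC-HIT | VC [26, 4, 14]

OUTCOME = VC-HIT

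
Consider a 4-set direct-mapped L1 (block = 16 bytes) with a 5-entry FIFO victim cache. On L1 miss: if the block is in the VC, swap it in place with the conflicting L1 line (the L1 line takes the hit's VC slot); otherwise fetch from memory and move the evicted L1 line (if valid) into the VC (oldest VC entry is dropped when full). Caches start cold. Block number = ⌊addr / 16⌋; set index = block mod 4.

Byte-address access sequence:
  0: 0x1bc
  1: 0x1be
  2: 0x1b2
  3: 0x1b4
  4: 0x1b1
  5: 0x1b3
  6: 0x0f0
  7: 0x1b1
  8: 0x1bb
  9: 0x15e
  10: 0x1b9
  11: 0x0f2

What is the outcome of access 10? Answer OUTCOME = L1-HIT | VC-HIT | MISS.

  [0] addr=0x1bc blk=27 s=3: MISS | VC []
  [1] addr=0x1be blk=27 s=3: L1-HIT | VC []
  [2] addr=0x1b2 blk=27 s=3: L1-HIT | VC []
  [3] addr=0x1b4 blk=27 s=3: L1-HIT | VC []
  [4] addr=0x1b1 blk=27 s=3: L1-HIT | VC []
  [5] addr=0x1b3 blk=27 s=3: L1-HIT | VC []
  [6] addr=0xf0 blk=15 s=3: MISS | VC [27]
  [7] addr=0x1b1 blk=27 s=3: VC-HIT | VC [15]
  [8] addr=0x1bb blk=27 s=3: L1-HIT | VC [15]
  [9] addr=0x15e blk=21 s=1: MISS | VC [15]
  [10] addr=0x1b9 blk=27 s=3: L1-HIT | VC [15]
  [11] addr=0xf2 blk=15 s=3: VC-HIT | VC [27]

OUTCOME = L1-HIT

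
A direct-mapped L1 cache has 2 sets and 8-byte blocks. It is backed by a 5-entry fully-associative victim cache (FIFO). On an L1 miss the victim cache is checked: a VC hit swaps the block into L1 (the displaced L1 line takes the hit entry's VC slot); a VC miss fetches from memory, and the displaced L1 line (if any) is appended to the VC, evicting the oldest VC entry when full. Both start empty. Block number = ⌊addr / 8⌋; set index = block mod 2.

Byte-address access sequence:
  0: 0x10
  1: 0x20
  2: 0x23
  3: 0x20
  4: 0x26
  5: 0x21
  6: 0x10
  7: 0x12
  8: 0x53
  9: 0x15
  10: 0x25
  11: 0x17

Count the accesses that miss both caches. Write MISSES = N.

0: 0x10 (blk 2, set 0) → MISS  vc=[]
1: 0x20 (blk 4, set 0) → MISS  vc=[2]
2: 0x23 (blk 4, set 0) → L1-HIT  vc=[2]
3: 0x20 (blk 4, set 0) → L1-HIT  vc=[2]
4: 0x26 (blk 4, set 0) → L1-HIT  vc=[2]
5: 0x21 (blk 4, set 0) → L1-HIT  vc=[2]
6: 0x10 (blk 2, set 0) → VC-HIT  vc=[4]
7: 0x12 (blk 2, set 0) → L1-HIT  vc=[4]
8: 0x53 (blk 10, set 0) → MISS  vc=[4, 2]
9: 0x15 (blk 2, set 0) → VC-HIT  vc=[4, 10]
10: 0x25 (blk 4, set 0) → VC-HIT  vc=[2, 10]
11: 0x17 (blk 2, set 0) → VC-HIT  vc=[4, 10]

MISSES = 3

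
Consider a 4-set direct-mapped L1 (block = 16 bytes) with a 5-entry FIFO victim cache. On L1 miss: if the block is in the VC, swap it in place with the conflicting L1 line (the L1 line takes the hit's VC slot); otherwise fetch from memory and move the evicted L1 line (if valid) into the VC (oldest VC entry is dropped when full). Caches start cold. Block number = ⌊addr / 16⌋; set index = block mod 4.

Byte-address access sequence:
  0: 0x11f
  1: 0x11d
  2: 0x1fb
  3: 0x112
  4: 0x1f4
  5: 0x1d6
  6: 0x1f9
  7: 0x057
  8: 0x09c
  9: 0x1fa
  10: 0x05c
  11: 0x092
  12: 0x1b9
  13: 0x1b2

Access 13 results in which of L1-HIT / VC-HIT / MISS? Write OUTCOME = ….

#0 0x11f→b17/s1 MISS; vc=[]
#1 0x11d→b17/s1 L1-HIT; vc=[]
#2 0x1fb→b31/s3 MISS; vc=[]
#3 0x112→b17/s1 L1-HIT; vc=[]
#4 0x1f4→b31/s3 L1-HIT; vc=[]
#5 0x1d6→b29/s1 MISS; vc=[17]
#6 0x1f9→b31/s3 L1-HIT; vc=[17]
#7 0x57→b5/s1 MISS; vc=[17,29]
#8 0x9c→b9/s1 MISS; vc=[17,29,5]
#9 0x1fa→b31/s3 L1-HIT; vc=[17,29,5]
#10 0x5c→b5/s1 VC-HIT; vc=[17,29,9]
#11 0x92→b9/s1 VC-HIT; vc=[17,29,5]
#12 0x1b9→b27/s3 MISS; vc=[17,29,5,31]
#13 0x1b2→b27/s3 L1-HIT; vc=[17,29,5,31]

OUTCOME = L1-HIT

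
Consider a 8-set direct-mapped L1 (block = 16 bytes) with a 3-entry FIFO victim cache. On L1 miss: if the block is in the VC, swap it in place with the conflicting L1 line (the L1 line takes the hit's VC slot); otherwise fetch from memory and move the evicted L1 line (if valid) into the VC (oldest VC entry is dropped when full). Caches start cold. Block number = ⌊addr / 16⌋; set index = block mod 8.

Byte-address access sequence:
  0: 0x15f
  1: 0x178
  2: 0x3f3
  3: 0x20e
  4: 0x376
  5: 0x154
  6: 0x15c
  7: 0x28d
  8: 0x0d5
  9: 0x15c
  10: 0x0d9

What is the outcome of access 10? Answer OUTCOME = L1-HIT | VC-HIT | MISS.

0: 0x15f (blk 21, set 5) → MISS  vc=[]
1: 0x178 (blk 23, set 7) → MISS  vc=[]
2: 0x3f3 (blk 63, set 7) → MISS  vc=[23]
3: 0x20e (blk 32, set 0) → MISS  vc=[23]
4: 0x376 (blk 55, set 7) → MISS  vc=[23, 63]
5: 0x154 (blk 21, set 5) → L1-HIT  vc=[23, 63]
6: 0x15c (blk 21, set 5) → L1-HIT  vc=[23, 63]
7: 0x28d (blk 40, set 0) → MISS  vc=[23, 63, 32]
8: 0xd5 (blk 13, set 5) → MISS  vc=[63, 32, 21]
9: 0x15c (blk 21, set 5) → VC-HIT  vc=[63, 32, 13]
10: 0xd9 (blk 13, set 5) → VC-HIT  vc=[63, 32, 21]

OUTCOME = VC-HIT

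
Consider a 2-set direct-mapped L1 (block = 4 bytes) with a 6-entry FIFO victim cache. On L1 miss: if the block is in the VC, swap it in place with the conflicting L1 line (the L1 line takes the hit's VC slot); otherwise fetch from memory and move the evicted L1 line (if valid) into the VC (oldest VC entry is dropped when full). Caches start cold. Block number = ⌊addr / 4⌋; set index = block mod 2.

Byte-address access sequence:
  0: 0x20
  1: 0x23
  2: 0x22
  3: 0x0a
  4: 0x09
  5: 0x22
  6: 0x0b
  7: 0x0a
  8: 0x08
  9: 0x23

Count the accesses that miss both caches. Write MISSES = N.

#0 0x20→b8/s0 MISS; vc=[]
#1 0x23→b8/s0 L1-HIT; vc=[]
#2 0x22→b8/s0 L1-HIT; vc=[]
#3 0xa→b2/s0 MISS; vc=[8]
#4 0x9→b2/s0 L1-HIT; vc=[8]
#5 0x22→b8/s0 VC-HIT; vc=[2]
#6 0xb→b2/s0 VC-HIT; vc=[8]
#7 0xa→b2/s0 L1-HIT; vc=[8]
#8 0x8→b2/s0 L1-HIT; vc=[8]
#9 0x23→b8/s0 VC-HIT; vc=[2]

MISSES = 2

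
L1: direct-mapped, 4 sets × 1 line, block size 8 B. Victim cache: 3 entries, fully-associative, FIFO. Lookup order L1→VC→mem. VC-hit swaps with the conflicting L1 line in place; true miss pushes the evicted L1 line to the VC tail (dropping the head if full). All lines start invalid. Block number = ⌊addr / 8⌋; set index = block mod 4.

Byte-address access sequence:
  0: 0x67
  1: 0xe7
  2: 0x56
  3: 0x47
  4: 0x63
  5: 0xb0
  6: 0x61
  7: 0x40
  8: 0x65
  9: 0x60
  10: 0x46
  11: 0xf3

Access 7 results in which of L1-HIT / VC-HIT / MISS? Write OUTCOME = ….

OUTCOME = VC-HIT

#0 0x67→b12/s0 MISS; vc=[]
#1 0xe7→b28/s0 MISS; vc=[12]
#2 0x56→b10/s2 MISS; vc=[12]
#3 0x47→b8/s0 MISS; vc=[12,28]
#4 0x63→b12/s0 VC-HIT; vc=[8,28]
#5 0xb0→b22/s2 MISS; vc=[8,28,10]
#6 0x61→b12/s0 L1-HIT; vc=[8,28,10]
#7 0x40→b8/s0 VC-HIT; vc=[12,28,10]
#8 0x65→b12/s0 VC-HIT; vc=[8,28,10]
#9 0x60→b12/s0 L1-HIT; vc=[8,28,10]
#10 0x46→b8/s0 VC-HIT; vc=[12,28,10]
#11 0xf3→b30/s2 MISS; vc=[28,10,22]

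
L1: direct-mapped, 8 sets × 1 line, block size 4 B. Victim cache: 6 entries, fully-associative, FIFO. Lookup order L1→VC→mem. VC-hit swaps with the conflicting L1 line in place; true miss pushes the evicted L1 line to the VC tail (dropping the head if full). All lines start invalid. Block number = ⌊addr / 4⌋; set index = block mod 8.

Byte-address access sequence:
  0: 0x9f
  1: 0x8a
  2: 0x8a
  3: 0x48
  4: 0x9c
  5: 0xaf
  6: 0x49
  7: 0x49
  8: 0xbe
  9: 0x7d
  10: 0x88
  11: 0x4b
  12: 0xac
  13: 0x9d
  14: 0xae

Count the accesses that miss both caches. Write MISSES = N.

MISSES = 6

0: 0x9f (blk 39, set 7) → MISS  vc=[]
1: 0x8a (blk 34, set 2) → MISS  vc=[]
2: 0x8a (blk 34, set 2) → L1-HIT  vc=[]
3: 0x48 (blk 18, set 2) → MISS  vc=[34]
4: 0x9c (blk 39, set 7) → L1-HIT  vc=[34]
5: 0xaf (blk 43, set 3) → MISS  vc=[34]
6: 0x49 (blk 18, set 2) → L1-HIT  vc=[34]
7: 0x49 (blk 18, set 2) → L1-HIT  vc=[34]
8: 0xbe (blk 47, set 7) → MISS  vc=[34, 39]
9: 0x7d (blk 31, set 7) → MISS  vc=[34, 39, 47]
10: 0x88 (blk 34, set 2) → VC-HIT  vc=[18, 39, 47]
11: 0x4b (blk 18, set 2) → VC-HIT  vc=[34, 39, 47]
12: 0xac (blk 43, set 3) → L1-HIT  vc=[34, 39, 47]
13: 0x9d (blk 39, set 7) → VC-HIT  vc=[34, 31, 47]
14: 0xae (blk 43, set 3) → L1-HIT  vc=[34, 31, 47]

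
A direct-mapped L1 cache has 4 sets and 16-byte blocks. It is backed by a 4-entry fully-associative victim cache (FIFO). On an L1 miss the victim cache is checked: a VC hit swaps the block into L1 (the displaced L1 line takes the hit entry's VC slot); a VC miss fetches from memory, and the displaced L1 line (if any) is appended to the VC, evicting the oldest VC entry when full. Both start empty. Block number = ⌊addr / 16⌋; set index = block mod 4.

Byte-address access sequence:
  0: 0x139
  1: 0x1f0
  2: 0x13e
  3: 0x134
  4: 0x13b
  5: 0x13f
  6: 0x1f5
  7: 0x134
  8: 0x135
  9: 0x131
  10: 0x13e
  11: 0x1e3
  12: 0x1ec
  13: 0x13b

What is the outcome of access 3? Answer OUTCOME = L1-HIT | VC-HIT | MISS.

0: 0x139 (blk 19, set 3) → MISS  vc=[]
1: 0x1f0 (blk 31, set 3) → MISS  vc=[19]
2: 0x13e (blk 19, set 3) → VC-HIT  vc=[31]
3: 0x134 (blk 19, set 3) → L1-HIT  vc=[31]
4: 0x13b (blk 19, set 3) → L1-HIT  vc=[31]
5: 0x13f (blk 19, set 3) → L1-HIT  vc=[31]
6: 0x1f5 (blk 31, set 3) → VC-HIT  vc=[19]
7: 0x134 (blk 19, set 3) → VC-HIT  vc=[31]
8: 0x135 (blk 19, set 3) → L1-HIT  vc=[31]
9: 0x131 (blk 19, set 3) → L1-HIT  vc=[31]
10: 0x13e (blk 19, set 3) → L1-HIT  vc=[31]
11: 0x1e3 (blk 30, set 2) → MISS  vc=[31]
12: 0x1ec (blk 30, set 2) → L1-HIT  vc=[31]
13: 0x13b (blk 19, set 3) → L1-HIT  vc=[31]

OUTCOME = L1-HIT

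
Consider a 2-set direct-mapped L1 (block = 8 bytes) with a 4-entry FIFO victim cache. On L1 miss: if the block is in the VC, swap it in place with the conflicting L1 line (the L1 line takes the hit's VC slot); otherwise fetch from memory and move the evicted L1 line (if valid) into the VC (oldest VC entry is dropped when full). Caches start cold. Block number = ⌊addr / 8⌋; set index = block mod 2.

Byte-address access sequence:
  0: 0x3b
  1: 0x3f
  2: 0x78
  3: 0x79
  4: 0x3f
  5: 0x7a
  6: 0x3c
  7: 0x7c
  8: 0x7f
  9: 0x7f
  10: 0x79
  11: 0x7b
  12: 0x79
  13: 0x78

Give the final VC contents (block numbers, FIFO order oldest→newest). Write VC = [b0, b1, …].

VC = [7]

  [0] addr=0x3b blk=7 s=1: MISS | VC []
  [1] addr=0x3f blk=7 s=1: L1-HIT | VC []
  [2] addr=0x78 blk=15 s=1: MISS | VC [7]
  [3] addr=0x79 blk=15 s=1: L1-HIT | VC [7]
  [4] addr=0x3f blk=7 s=1: VC-HIT | VC [15]
  [5] addr=0x7a blk=15 s=1: VC-HIT | VC [7]
  [6] addr=0x3c blk=7 s=1: VC-HIT | VC [15]
  [7] addr=0x7c blk=15 s=1: VC-HIT | VC [7]
  [8] addr=0x7f blk=15 s=1: L1-HIT | VC [7]
  [9] addr=0x7f blk=15 s=1: L1-HIT | VC [7]
  [10] addr=0x79 blk=15 s=1: L1-HIT | VC [7]
  [11] addr=0x7b blk=15 s=1: L1-HIT | VC [7]
  [12] addr=0x79 blk=15 s=1: L1-HIT | VC [7]
  [13] addr=0x78 blk=15 s=1: L1-HIT | VC [7]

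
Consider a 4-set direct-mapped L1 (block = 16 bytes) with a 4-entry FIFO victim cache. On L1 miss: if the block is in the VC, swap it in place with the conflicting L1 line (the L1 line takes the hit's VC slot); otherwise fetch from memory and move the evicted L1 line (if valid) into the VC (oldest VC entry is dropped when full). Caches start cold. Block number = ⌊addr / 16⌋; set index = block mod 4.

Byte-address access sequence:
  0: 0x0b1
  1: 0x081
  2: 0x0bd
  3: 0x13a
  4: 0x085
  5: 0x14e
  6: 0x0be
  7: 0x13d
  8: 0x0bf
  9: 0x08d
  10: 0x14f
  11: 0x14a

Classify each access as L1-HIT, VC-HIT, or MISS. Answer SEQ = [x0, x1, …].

SEQ = [MISS, MISS, L1-HIT, MISS, L1-HIT, MISS, VC-HIT, VC-HIT, VC-HIT, VC-HIT, VC-HIT, L1-HIT]

  [0] addr=0xb1 blk=11 s=3: MISS | VC []
  [1] addr=0x81 blk=8 s=0: MISS | VC []
  [2] addr=0xbd blk=11 s=3: L1-HIT | VC []
  [3] addr=0x13a blk=19 s=3: MISS | VC [11]
  [4] addr=0x85 blk=8 s=0: L1-HIT | VC [11]
  [5] addr=0x14e blk=20 s=0: MISS | VC [11, 8]
  [6] addr=0xbe blk=11 s=3: VC-HIT | VC [19, 8]
  [7] addr=0x13d blk=19 s=3: VC-HIT | VC [11, 8]
  [8] addr=0xbf blk=11 s=3: VC-HIT | VC [19, 8]
  [9] addr=0x8d blk=8 s=0: VC-HIT | VC [19, 20]
  [10] addr=0x14f blk=20 s=0: VC-HIT | VC [19, 8]
  [11] addr=0x14a blk=20 s=0: L1-HIT | VC [19, 8]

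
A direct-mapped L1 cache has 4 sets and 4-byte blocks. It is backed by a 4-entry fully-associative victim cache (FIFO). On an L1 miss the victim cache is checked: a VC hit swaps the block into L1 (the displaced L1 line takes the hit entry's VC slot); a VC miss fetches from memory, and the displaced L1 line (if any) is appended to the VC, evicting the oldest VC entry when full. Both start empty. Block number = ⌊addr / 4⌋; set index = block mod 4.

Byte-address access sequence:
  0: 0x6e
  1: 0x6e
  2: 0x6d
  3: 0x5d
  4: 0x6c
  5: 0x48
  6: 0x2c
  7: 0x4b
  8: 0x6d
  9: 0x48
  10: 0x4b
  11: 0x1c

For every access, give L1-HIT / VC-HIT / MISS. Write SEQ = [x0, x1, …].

SEQ = [MISS, L1-HIT, L1-HIT, MISS, VC-HIT, MISS, MISS, L1-HIT, VC-HIT, L1-HIT, L1-HIT, MISS]

  [0] addr=0x6e blk=27 s=3: MISS | VC []
  [1] addr=0x6e blk=27 s=3: L1-HIT | VC []
  [2] addr=0x6d blk=27 s=3: L1-HIT | VC []
  [3] addr=0x5d blk=23 s=3: MISS | VC [27]
  [4] addr=0x6c blk=27 s=3: VC-HIT | VC [23]
  [5] addr=0x48 blk=18 s=2: MISS | VC [23]
  [6] addr=0x2c blk=11 s=3: MISS | VC [23, 27]
  [7] addr=0x4b blk=18 s=2: L1-HIT | VC [23, 27]
  [8] addr=0x6d blk=27 s=3: VC-HIT | VC [23, 11]
  [9] addr=0x48 blk=18 s=2: L1-HIT | VC [23, 11]
  [10] addr=0x4b blk=18 s=2: L1-HIT | VC [23, 11]
  [11] addr=0x1c blk=7 s=3: MISS | VC [23, 11, 27]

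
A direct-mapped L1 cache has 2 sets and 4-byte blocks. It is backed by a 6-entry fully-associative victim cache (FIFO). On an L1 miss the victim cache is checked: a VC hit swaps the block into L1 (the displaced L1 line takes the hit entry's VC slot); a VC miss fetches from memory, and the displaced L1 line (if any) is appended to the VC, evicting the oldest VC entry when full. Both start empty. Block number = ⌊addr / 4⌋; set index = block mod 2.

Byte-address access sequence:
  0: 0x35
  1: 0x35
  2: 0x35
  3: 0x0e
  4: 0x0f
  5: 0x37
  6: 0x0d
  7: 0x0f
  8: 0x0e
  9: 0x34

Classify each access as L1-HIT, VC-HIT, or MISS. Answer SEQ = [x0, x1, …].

0: 0x35 (blk 13, set 1) → MISS  vc=[]
1: 0x35 (blk 13, set 1) → L1-HIT  vc=[]
2: 0x35 (blk 13, set 1) → L1-HIT  vc=[]
3: 0xe (blk 3, set 1) → MISS  vc=[13]
4: 0xf (blk 3, set 1) → L1-HIT  vc=[13]
5: 0x37 (blk 13, set 1) → VC-HIT  vc=[3]
6: 0xd (blk 3, set 1) → VC-HIT  vc=[13]
7: 0xf (blk 3, set 1) → L1-HIT  vc=[13]
8: 0xe (blk 3, set 1) → L1-HIT  vc=[13]
9: 0x34 (blk 13, set 1) → VC-HIT  vc=[3]

SEQ = [MISS, L1-HIT, L1-HIT, MISS, L1-HIT, VC-HIT, VC-HIT, L1-HIT, L1-HIT, VC-HIT]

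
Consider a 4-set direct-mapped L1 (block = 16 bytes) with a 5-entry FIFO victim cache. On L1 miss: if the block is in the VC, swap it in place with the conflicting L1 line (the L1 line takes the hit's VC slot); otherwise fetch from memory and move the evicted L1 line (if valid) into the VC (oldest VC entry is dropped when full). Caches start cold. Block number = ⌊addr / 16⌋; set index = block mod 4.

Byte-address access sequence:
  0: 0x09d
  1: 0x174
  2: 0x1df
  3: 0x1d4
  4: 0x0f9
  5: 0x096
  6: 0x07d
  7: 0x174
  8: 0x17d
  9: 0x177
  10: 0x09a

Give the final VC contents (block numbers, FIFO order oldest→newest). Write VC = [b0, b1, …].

#0 0x9d→b9/s1 MISS; vc=[]
#1 0x174→b23/s3 MISS; vc=[]
#2 0x1df→b29/s1 MISS; vc=[9]
#3 0x1d4→b29/s1 L1-HIT; vc=[9]
#4 0xf9→b15/s3 MISS; vc=[9,23]
#5 0x96→b9/s1 VC-HIT; vc=[29,23]
#6 0x7d→b7/s3 MISS; vc=[29,23,15]
#7 0x174→b23/s3 VC-HIT; vc=[29,7,15]
#8 0x17d→b23/s3 L1-HIT; vc=[29,7,15]
#9 0x177→b23/s3 L1-HIT; vc=[29,7,15]
#10 0x9a→b9/s1 L1-HIT; vc=[29,7,15]

VC = [29, 7, 15]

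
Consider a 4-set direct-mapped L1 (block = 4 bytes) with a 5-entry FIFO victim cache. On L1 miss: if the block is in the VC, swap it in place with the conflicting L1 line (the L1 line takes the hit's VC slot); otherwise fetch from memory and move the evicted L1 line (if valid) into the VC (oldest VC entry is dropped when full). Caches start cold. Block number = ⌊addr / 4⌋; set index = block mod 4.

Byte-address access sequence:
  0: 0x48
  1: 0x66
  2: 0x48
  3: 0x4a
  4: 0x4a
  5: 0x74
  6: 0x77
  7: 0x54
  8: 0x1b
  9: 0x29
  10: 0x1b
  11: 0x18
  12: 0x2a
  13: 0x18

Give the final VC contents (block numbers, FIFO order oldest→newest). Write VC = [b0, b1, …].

VC = [25, 29, 18, 10]

  [0] addr=0x48 blk=18 s=2: MISS | VC []
  [1] addr=0x66 blk=25 s=1: MISS | VC []
  [2] addr=0x48 blk=18 s=2: L1-HIT | VC []
  [3] addr=0x4a blk=18 s=2: L1-HIT | VC []
  [4] addr=0x4a blk=18 s=2: L1-HIT | VC []
  [5] addr=0x74 blk=29 s=1: MISS | VC [25]
  [6] addr=0x77 blk=29 s=1: L1-HIT | VC [25]
  [7] addr=0x54 blk=21 s=1: MISS | VC [25, 29]
  [8] addr=0x1b blk=6 s=2: MISS | VC [25, 29, 18]
  [9] addr=0x29 blk=10 s=2: MISS | VC [25, 29, 18, 6]
  [10] addr=0x1b blk=6 s=2: VC-HIT | VC [25, 29, 18, 10]
  [11] addr=0x18 blk=6 s=2: L1-HIT | VC [25, 29, 18, 10]
  [12] addr=0x2a blk=10 s=2: VC-HIT | VC [25, 29, 18, 6]
  [13] addr=0x18 blk=6 s=2: VC-HIT | VC [25, 29, 18, 10]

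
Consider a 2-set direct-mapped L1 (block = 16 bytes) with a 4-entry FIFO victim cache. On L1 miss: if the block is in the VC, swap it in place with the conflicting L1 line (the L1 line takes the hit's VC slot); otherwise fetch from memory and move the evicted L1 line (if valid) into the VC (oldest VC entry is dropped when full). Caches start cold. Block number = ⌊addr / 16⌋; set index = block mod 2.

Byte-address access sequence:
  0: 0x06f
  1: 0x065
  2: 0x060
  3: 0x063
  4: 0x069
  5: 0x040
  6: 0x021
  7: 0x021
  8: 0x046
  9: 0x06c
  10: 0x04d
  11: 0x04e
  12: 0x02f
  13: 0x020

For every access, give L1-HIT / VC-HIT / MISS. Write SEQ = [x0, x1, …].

SEQ = [MISS, L1-HIT, L1-HIT, L1-HIT, L1-HIT, MISS, MISS, L1-HIT, VC-HIT, VC-HIT, VC-HIT, L1-HIT, VC-HIT, L1-HIT]

  [0] addr=0x6f blk=6 s=0: MISS | VC []
  [1] addr=0x65 blk=6 s=0: L1-HIT | VC []
  [2] addr=0x60 blk=6 s=0: L1-HIT | VC []
  [3] addr=0x63 blk=6 s=0: L1-HIT | VC []
  [4] addr=0x69 blk=6 s=0: L1-HIT | VC []
  [5] addr=0x40 blk=4 s=0: MISS | VC [6]
  [6] addr=0x21 blk=2 s=0: MISS | VC [6, 4]
  [7] addr=0x21 blk=2 s=0: L1-HIT | VC [6, 4]
  [8] addr=0x46 blk=4 s=0: VC-HIT | VC [6, 2]
  [9] addr=0x6c blk=6 s=0: VC-HIT | VC [4, 2]
  [10] addr=0x4d blk=4 s=0: VC-HIT | VC [6, 2]
  [11] addr=0x4e blk=4 s=0: L1-HIT | VC [6, 2]
  [12] addr=0x2f blk=2 s=0: VC-HIT | VC [6, 4]
  [13] addr=0x20 blk=2 s=0: L1-HIT | VC [6, 4]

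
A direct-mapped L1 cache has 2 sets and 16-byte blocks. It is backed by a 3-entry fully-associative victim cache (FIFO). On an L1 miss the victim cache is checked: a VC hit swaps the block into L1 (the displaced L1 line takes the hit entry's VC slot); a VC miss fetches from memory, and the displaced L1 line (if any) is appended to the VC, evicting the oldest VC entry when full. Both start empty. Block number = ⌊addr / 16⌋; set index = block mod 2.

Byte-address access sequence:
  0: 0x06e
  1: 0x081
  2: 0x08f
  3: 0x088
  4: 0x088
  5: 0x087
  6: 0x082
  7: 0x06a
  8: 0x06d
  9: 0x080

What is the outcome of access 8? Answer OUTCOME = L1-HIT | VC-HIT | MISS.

0: 0x6e (blk 6, set 0) → MISS  vc=[]
1: 0x81 (blk 8, set 0) → MISS  vc=[6]
2: 0x8f (blk 8, set 0) → L1-HIT  vc=[6]
3: 0x88 (blk 8, set 0) → L1-HIT  vc=[6]
4: 0x88 (blk 8, set 0) → L1-HIT  vc=[6]
5: 0x87 (blk 8, set 0) → L1-HIT  vc=[6]
6: 0x82 (blk 8, set 0) → L1-HIT  vc=[6]
7: 0x6a (blk 6, set 0) → VC-HIT  vc=[8]
8: 0x6d (blk 6, set 0) → L1-HIT  vc=[8]
9: 0x80 (blk 8, set 0) → VC-HIT  vc=[6]

OUTCOME = L1-HIT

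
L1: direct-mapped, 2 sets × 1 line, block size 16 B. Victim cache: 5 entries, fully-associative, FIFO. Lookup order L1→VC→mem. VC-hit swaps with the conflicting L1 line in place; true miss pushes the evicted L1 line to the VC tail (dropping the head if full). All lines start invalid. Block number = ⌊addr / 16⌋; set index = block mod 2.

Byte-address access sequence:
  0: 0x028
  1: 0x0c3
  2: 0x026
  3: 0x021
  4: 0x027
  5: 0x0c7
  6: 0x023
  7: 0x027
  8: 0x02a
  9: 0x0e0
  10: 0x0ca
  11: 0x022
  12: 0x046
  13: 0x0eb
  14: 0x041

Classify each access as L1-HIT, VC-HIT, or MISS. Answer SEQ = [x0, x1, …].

  [0] addr=0x28 blk=2 s=0: MISS | VC []
  [1] addr=0xc3 blk=12 s=0: MISS | VC [2]
  [2] addr=0x26 blk=2 s=0: VC-HIT | VC [12]
  [3] addr=0x21 blk=2 s=0: L1-HIT | VC [12]
  [4] addr=0x27 blk=2 s=0: L1-HIT | VC [12]
  [5] addr=0xc7 blk=12 s=0: VC-HIT | VC [2]
  [6] addr=0x23 blk=2 s=0: VC-HIT | VC [12]
  [7] addr=0x27 blk=2 s=0: L1-HIT | VC [12]
  [8] addr=0x2a blk=2 s=0: L1-HIT | VC [12]
  [9] addr=0xe0 blk=14 s=0: MISS | VC [12, 2]
  [10] addr=0xca blk=12 s=0: VC-HIT | VC [14, 2]
  [11] addr=0x22 blk=2 s=0: VC-HIT | VC [14, 12]
  [12] addr=0x46 blk=4 s=0: MISS | VC [14, 12, 2]
  [13] addr=0xeb blk=14 s=0: VC-HIT | VC [4, 12, 2]
  [14] addr=0x41 blk=4 s=0: VC-HIT | VC [14, 12, 2]

SEQ = [MISS, MISS, VC-HIT, L1-HIT, L1-HIT, VC-HIT, VC-HIT, L1-HIT, L1-HIT, MISS, VC-HIT, VC-HIT, MISS, VC-HIT, VC-HIT]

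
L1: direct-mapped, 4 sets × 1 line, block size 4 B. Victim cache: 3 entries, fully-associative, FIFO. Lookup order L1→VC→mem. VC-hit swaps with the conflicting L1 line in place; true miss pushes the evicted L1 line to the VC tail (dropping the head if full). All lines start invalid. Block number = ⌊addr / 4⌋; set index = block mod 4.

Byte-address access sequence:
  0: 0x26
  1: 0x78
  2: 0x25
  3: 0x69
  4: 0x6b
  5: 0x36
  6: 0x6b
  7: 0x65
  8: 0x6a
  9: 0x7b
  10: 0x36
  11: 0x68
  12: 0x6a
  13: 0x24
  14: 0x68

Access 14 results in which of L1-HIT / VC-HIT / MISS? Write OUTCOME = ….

OUTCOME = L1-HIT

0: 0x26 (blk 9, set 1) → MISS  vc=[]
1: 0x78 (blk 30, set 2) → MISS  vc=[]
2: 0x25 (blk 9, set 1) → L1-HIT  vc=[]
3: 0x69 (blk 26, set 2) → MISS  vc=[30]
4: 0x6b (blk 26, set 2) → L1-HIT  vc=[30]
5: 0x36 (blk 13, set 1) → MISS  vc=[30, 9]
6: 0x6b (blk 26, set 2) → L1-HIT  vc=[30, 9]
7: 0x65 (blk 25, set 1) → MISS  vc=[30, 9, 13]
8: 0x6a (blk 26, set 2) → L1-HIT  vc=[30, 9, 13]
9: 0x7b (blk 30, set 2) → VC-HIT  vc=[26, 9, 13]
10: 0x36 (blk 13, set 1) → VC-HIT  vc=[26, 9, 25]
11: 0x68 (blk 26, set 2) → VC-HIT  vc=[30, 9, 25]
12: 0x6a (blk 26, set 2) → L1-HIT  vc=[30, 9, 25]
13: 0x24 (blk 9, set 1) → VC-HIT  vc=[30, 13, 25]
14: 0x68 (blk 26, set 2) → L1-HIT  vc=[30, 13, 25]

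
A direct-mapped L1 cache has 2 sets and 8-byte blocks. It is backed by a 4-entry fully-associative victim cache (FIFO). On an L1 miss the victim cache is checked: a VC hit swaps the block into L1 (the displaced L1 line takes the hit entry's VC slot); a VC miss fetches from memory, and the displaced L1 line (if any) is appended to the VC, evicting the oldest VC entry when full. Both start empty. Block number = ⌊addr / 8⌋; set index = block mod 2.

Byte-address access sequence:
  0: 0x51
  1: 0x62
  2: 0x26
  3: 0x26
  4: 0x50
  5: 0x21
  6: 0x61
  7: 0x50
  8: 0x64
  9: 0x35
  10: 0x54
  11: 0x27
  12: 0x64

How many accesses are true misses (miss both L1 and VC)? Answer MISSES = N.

MISSES = 4

#0 0x51→b10/s0 MISS; vc=[]
#1 0x62→b12/s0 MISS; vc=[10]
#2 0x26→b4/s0 MISS; vc=[10,12]
#3 0x26→b4/s0 L1-HIT; vc=[10,12]
#4 0x50→b10/s0 VC-HIT; vc=[4,12]
#5 0x21→b4/s0 VC-HIT; vc=[10,12]
#6 0x61→b12/s0 VC-HIT; vc=[10,4]
#7 0x50→b10/s0 VC-HIT; vc=[12,4]
#8 0x64→b12/s0 VC-HIT; vc=[10,4]
#9 0x35→b6/s0 MISS; vc=[10,4,12]
#10 0x54→b10/s0 VC-HIT; vc=[6,4,12]
#11 0x27→b4/s0 VC-HIT; vc=[6,10,12]
#12 0x64→b12/s0 VC-HIT; vc=[6,10,4]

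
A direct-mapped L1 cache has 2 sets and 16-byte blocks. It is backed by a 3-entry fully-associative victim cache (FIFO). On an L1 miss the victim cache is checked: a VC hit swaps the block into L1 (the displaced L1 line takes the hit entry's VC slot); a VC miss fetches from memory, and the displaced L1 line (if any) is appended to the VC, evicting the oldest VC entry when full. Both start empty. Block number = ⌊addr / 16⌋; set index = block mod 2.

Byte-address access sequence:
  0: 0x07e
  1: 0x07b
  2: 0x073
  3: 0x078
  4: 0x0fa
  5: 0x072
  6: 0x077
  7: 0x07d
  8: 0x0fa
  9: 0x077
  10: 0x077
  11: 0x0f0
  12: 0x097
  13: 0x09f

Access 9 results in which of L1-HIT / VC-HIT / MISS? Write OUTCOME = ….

#0 0x7e→b7/s1 MISS; vc=[]
#1 0x7b→b7/s1 L1-HIT; vc=[]
#2 0x73→b7/s1 L1-HIT; vc=[]
#3 0x78→b7/s1 L1-HIT; vc=[]
#4 0xfa→b15/s1 MISS; vc=[7]
#5 0x72→b7/s1 VC-HIT; vc=[15]
#6 0x77→b7/s1 L1-HIT; vc=[15]
#7 0x7d→b7/s1 L1-HIT; vc=[15]
#8 0xfa→b15/s1 VC-HIT; vc=[7]
#9 0x77→b7/s1 VC-HIT; vc=[15]
#10 0x77→b7/s1 L1-HIT; vc=[15]
#11 0xf0→b15/s1 VC-HIT; vc=[7]
#12 0x97→b9/s1 MISS; vc=[7,15]
#13 0x9f→b9/s1 L1-HIT; vc=[7,15]

OUTCOME = VC-HIT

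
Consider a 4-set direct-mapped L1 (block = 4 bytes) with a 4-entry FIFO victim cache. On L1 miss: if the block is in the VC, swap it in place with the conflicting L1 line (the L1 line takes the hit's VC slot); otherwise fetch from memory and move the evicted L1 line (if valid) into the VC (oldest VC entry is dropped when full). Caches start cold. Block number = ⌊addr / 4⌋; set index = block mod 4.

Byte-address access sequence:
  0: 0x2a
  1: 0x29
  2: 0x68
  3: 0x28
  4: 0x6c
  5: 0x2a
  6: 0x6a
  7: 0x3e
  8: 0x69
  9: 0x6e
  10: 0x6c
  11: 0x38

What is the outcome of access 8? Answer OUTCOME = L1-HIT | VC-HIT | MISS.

  [0] addr=0x2a blk=10 s=2: MISS | VC []
  [1] addr=0x29 blk=10 s=2: L1-HIT | VC []
  [2] addr=0x68 blk=26 s=2: MISS | VC [10]
  [3] addr=0x28 blk=10 s=2: VC-HIT | VC [26]
  [4] addr=0x6c blk=27 s=3: MISS | VC [26]
  [5] addr=0x2a blk=10 s=2: L1-HIT | VC [26]
  [6] addr=0x6a blk=26 s=2: VC-HIT | VC [10]
  [7] addr=0x3e blk=15 s=3: MISS | VC [10, 27]
  [8] addr=0x69 blk=26 s=2: L1-HIT | VC [10, 27]
  [9] addr=0x6e blk=27 s=3: VC-HIT | VC [10, 15]
  [10] addr=0x6c blk=27 s=3: L1-HIT | VC [10, 15]
  [11] addr=0x38 blk=14 s=2: MISS | VC [10, 15, 26]

OUTCOME = L1-HIT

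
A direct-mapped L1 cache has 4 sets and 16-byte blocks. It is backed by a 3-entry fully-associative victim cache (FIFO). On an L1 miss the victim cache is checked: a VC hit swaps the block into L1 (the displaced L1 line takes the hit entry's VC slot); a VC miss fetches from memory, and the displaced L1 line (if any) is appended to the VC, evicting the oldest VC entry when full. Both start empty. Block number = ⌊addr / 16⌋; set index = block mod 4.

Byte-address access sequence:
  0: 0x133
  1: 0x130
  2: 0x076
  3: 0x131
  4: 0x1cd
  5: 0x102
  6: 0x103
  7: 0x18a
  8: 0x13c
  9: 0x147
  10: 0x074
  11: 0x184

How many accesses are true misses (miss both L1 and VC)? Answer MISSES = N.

MISSES = 7

0: 0x133 (blk 19, set 3) → MISS  vc=[]
1: 0x130 (blk 19, set 3) → L1-HIT  vc=[]
2: 0x76 (blk 7, set 3) → MISS  vc=[19]
3: 0x131 (blk 19, set 3) → VC-HIT  vc=[7]
4: 0x1cd (blk 28, set 0) → MISS  vc=[7]
5: 0x102 (blk 16, set 0) → MISS  vc=[7, 28]
6: 0x103 (blk 16, set 0) → L1-HIT  vc=[7, 28]
7: 0x18a (blk 24, set 0) → MISS  vc=[7, 28, 16]
8: 0x13c (blk 19, set 3) → L1-HIT  vc=[7, 28, 16]
9: 0x147 (blk 20, set 0) → MISS  vc=[28, 16, 24]
10: 0x74 (blk 7, set 3) → MISS  vc=[16, 24, 19]
11: 0x184 (blk 24, set 0) → VC-HIT  vc=[16, 20, 19]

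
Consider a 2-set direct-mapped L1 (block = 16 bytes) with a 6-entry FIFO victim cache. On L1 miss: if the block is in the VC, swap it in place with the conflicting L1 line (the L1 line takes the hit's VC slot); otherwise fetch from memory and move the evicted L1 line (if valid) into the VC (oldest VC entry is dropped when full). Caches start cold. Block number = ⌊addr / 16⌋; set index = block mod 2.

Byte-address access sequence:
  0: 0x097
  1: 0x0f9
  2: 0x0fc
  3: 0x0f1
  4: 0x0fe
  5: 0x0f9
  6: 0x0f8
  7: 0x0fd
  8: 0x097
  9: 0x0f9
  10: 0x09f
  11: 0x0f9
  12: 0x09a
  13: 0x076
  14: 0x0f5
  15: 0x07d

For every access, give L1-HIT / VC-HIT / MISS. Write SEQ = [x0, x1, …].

SEQ = [MISS, MISS, L1-HIT, L1-HIT, L1-HIT, L1-HIT, L1-HIT, L1-HIT, VC-HIT, VC-HIT, VC-HIT, VC-HIT, VC-HIT, MISS, VC-HIT, VC-HIT]

0: 0x97 (blk 9, set 1) → MISS  vc=[]
1: 0xf9 (blk 15, set 1) → MISS  vc=[9]
2: 0xfc (blk 15, set 1) → L1-HIT  vc=[9]
3: 0xf1 (blk 15, set 1) → L1-HIT  vc=[9]
4: 0xfe (blk 15, set 1) → L1-HIT  vc=[9]
5: 0xf9 (blk 15, set 1) → L1-HIT  vc=[9]
6: 0xf8 (blk 15, set 1) → L1-HIT  vc=[9]
7: 0xfd (blk 15, set 1) → L1-HIT  vc=[9]
8: 0x97 (blk 9, set 1) → VC-HIT  vc=[15]
9: 0xf9 (blk 15, set 1) → VC-HIT  vc=[9]
10: 0x9f (blk 9, set 1) → VC-HIT  vc=[15]
11: 0xf9 (blk 15, set 1) → VC-HIT  vc=[9]
12: 0x9a (blk 9, set 1) → VC-HIT  vc=[15]
13: 0x76 (blk 7, set 1) → MISS  vc=[15, 9]
14: 0xf5 (blk 15, set 1) → VC-HIT  vc=[7, 9]
15: 0x7d (blk 7, set 1) → VC-HIT  vc=[15, 9]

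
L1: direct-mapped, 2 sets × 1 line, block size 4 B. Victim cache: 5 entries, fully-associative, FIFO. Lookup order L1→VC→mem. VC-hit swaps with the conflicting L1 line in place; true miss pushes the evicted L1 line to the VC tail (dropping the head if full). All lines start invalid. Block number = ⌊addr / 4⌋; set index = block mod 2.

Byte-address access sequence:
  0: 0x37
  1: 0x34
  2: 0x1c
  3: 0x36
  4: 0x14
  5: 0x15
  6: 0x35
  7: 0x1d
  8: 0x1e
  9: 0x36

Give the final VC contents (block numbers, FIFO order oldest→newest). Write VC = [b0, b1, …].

#0 0x37→b13/s1 MISS; vc=[]
#1 0x34→b13/s1 L1-HIT; vc=[]
#2 0x1c→b7/s1 MISS; vc=[13]
#3 0x36→b13/s1 VC-HIT; vc=[7]
#4 0x14→b5/s1 MISS; vc=[7,13]
#5 0x15→b5/s1 L1-HIT; vc=[7,13]
#6 0x35→b13/s1 VC-HIT; vc=[7,5]
#7 0x1d→b7/s1 VC-HIT; vc=[13,5]
#8 0x1e→b7/s1 L1-HIT; vc=[13,5]
#9 0x36→b13/s1 VC-HIT; vc=[7,5]

VC = [7, 5]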